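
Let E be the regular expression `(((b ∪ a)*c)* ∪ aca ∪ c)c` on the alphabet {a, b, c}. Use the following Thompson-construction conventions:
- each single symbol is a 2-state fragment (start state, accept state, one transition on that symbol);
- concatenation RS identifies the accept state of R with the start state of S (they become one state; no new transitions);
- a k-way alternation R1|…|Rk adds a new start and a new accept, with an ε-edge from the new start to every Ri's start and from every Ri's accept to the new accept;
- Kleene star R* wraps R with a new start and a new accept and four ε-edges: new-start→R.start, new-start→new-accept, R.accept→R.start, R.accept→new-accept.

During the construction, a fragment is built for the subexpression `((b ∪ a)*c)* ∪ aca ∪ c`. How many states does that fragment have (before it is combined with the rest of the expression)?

19

Fragment for `((b ∪ a)*c)* ∪ aca ∪ c`:
Each of the 7 symbol leaves contributes a 2-state fragment.
  b ∪ a → 6 states
  (b ∪ a)* → 8 states
  (b ∪ a)*c → 9 states
  ((b ∪ a)*c)* → 11 states
  aca → 4 states
  ((b ∪ a)*c)* ∪ aca ∪ c → 19 states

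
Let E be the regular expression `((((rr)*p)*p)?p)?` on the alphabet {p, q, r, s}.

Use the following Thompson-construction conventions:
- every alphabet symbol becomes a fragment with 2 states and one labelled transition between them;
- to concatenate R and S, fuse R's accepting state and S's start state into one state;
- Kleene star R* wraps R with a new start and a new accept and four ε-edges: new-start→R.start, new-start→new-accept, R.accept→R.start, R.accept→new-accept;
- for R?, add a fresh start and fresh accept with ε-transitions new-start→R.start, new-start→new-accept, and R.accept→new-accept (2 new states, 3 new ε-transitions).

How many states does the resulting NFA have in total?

14

Recursing over subexpressions:
Each of the 5 symbol leaves contributes a 2-state fragment.
  rr → 3 states
  (rr)* → 5 states
  (rr)*p → 6 states
  ((rr)*p)* → 8 states
  ((rr)*p)*p → 9 states
  (((rr)*p)*p)? → 11 states
  (((rr)*p)*p)?p → 12 states
  ((((rr)*p)*p)?p)? → 14 states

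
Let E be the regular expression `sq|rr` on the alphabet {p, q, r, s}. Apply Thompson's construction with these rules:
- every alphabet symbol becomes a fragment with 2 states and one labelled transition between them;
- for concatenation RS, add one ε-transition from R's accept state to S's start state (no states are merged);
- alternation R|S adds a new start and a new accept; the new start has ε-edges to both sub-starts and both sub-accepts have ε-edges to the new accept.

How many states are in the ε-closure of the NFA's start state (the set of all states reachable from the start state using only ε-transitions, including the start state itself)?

3

Compute the ε-closure size of each fragment's start state recursively; a symbol fragment's start has no outgoing ε-edge, so its closure is just itself (size 1).
  sq — C equals the left operand's closure size = 1 (its accept is not ε-reachable, so the closure stops there)
  rr — C equals the left operand's closure size = 1 (its accept is not ε-reachable, so the closure stops there)
  sq|rr — C = 1 + 1 + 1 = 3 (the new accept is not ε-reachable since no branch accepts ε)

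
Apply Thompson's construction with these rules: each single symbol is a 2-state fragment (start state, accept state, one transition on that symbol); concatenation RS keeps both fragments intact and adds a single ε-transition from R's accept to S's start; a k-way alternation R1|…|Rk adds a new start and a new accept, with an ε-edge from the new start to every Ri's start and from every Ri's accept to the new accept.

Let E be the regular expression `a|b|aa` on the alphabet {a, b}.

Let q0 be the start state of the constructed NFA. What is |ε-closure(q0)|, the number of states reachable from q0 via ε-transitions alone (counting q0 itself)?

Work bottom-up. For each fragment F, track |ε-closure(F.start)| and whether F's accept lies in that closure (i.e. whether F accepts ε). A single-symbol fragment has closure size 1 and does not accept ε.
  aa — same as the first factor's closure: |closure| = 1
  a|b|aa — |closure| = 1 + 1 + 1 + 1 = 4 (the new accept is not ε-reachable since no branch accepts ε)

4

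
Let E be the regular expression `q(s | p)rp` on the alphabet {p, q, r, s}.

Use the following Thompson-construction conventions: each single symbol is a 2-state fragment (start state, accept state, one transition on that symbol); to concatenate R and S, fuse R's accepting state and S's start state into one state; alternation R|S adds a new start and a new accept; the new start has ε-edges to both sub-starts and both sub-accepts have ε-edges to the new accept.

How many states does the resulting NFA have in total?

9

By structural recursion:
Each of the 5 symbol leaves contributes a 2-state fragment.
  s | p = 6 states
  q(s | p)rp = 9 states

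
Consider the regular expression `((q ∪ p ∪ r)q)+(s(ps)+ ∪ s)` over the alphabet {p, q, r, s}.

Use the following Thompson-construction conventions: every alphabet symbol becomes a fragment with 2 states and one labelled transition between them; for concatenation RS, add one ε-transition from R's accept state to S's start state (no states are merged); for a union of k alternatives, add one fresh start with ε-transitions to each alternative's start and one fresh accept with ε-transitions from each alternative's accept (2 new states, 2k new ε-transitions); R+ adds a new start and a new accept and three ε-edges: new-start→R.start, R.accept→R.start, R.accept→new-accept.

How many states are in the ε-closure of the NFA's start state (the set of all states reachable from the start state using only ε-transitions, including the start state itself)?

5

Compute the ε-closure size of each fragment's start state recursively; a symbol fragment's start has no outgoing ε-edge, so its closure is just itself (size 1).
  q ∪ p ∪ r : new start ε-reaches every alternative's start; none of them accept ε, so the new accept is not reached: |ε-closure| = 1 + 1 + 1 + 1 = 4
  (q ∪ p ∪ r)q : |ε-closure| equals the left operand's closure size = 4 (its accept is not ε-reachable, so the closure stops there)
  ((q ∪ p ∪ r)q)+ : |ε-closure| = 1 + 4 = 5 (the body doesn't accept ε, so the new accept is not reached)
  ps : |ε-closure| equals the left operand's closure size = 1 (its accept is not ε-reachable, so the closure stops there)
  (ps)+ : |ε-closure| = 1 + 1 = 2 (the body doesn't accept ε, so the new accept is not reached)
  s(ps)+ : same as the first factor's closure: |ε-closure| = 1
  s(ps)+ ∪ s : new start ε-reaches every alternative's start; none of them accept ε, so the new accept is not reached: |ε-closure| = 1 + 1 + 1 = 3
  ((q ∪ p ∪ r)q)+(s(ps)+ ∪ s) : |ε-closure| equals the left operand's closure size = 5 (its accept is not ε-reachable, so the closure stops there)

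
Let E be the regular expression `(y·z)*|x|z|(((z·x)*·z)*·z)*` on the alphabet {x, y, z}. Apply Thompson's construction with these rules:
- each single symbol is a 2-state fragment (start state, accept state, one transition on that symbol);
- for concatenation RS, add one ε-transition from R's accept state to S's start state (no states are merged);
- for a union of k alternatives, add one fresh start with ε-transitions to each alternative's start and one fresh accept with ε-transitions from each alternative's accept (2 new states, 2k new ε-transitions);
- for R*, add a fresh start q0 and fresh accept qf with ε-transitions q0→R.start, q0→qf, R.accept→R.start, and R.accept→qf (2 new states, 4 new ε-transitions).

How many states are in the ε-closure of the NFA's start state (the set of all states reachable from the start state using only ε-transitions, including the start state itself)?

Compute the ε-closure size of each fragment's start state recursively; a symbol fragment's start has no outgoing ε-edge, so its closure is just itself (size 1).
  y·z — |ε-closure| equals the left operand's closure size = 1 (its accept is not ε-reachable, so the closure stops there)
  (y·z)* — |ε-closure| = 1 (new start) + 1 (body) + 1 (new accept) = 3
  z·x — |ε-closure| equals the left operand's closure size = 1 (its accept is not ε-reachable, so the closure stops there)
  (z·x)* — |ε-closure| = 1 (new start) + 1 (body) + 1 (new accept) = 3
  (z·x)*·z — |ε-closure| = 3 + 1 = 4 (closure spills across the concat boundary because the left factor accepts ε)
  ((z·x)*·z)* — new start has ε-edges to the inner start and to the new accept, so |ε-closure| = 2 + 4 = 6
  ((z·x)*·z)*·z — the left operand accepts ε, so the closure extends into the next operand (via the concat ε-link); |ε-closure| = 6 + 1 = 7
  (((z·x)*·z)*·z)* — new start has ε-edges to the inner start and to the new accept, so |ε-closure| = 2 + 7 = 9
  (y·z)*|x|z|(((z·x)*·z)*·z)* — new start ε-reaches every alternative's start; at least one alternative accepts ε, so the union's new accept is reached too: |ε-closure| = 1 + 3 + 1 + 1 + 9 + 1 = 16

16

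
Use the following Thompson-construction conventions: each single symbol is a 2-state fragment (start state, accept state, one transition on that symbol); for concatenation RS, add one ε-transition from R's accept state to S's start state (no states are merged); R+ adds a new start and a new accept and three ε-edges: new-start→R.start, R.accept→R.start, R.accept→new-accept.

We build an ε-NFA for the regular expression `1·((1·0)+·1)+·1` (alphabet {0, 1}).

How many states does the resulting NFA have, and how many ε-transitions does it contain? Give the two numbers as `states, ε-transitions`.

Bottom-up over the parse tree:
Each of the 5 symbol leaves contributes 2 states and 0 ε-transitions.
  1·0 = 4 states, 1 ε-transition
  (1·0)+ = 6 states, 4 ε-transitions
  (1·0)+·1 = 8 states, 5 ε-transitions
  ((1·0)+·1)+ = 10 states, 8 ε-transitions
  1·((1·0)+·1)+·1 = 14 states, 10 ε-transitions

14, 10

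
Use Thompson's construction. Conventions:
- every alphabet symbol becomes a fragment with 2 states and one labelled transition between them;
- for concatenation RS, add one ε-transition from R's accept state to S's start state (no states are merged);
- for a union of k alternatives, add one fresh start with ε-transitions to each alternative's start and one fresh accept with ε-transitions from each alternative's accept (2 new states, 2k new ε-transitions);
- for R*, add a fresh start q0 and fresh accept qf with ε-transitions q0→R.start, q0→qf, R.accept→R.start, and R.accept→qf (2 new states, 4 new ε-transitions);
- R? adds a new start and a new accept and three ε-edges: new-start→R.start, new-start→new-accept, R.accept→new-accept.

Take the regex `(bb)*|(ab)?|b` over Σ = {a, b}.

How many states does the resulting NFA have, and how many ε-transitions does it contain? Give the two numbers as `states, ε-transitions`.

16, 15

Per subexpression:
Each of the 5 symbol leaves contributes 2 states and 0 ε-transitions.
  bb = 4 states, 1 ε-transition
  (bb)* = 6 states, 5 ε-transitions
  ab = 4 states, 1 ε-transition
  (ab)? = 6 states, 4 ε-transitions
  (bb)*|(ab)?|b = 16 states, 15 ε-transitions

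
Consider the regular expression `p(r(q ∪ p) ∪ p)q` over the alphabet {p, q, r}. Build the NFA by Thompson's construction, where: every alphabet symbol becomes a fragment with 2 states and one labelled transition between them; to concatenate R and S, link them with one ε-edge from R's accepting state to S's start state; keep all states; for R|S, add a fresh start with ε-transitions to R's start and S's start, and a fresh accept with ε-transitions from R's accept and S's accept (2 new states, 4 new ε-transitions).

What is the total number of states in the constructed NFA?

16

Building bottom-up:
Each of the 6 symbol leaves contributes a 2-state fragment.
  q ∪ p : 6 states
  r(q ∪ p) : 8 states
  r(q ∪ p) ∪ p : 12 states
  p(r(q ∪ p) ∪ p)q : 16 states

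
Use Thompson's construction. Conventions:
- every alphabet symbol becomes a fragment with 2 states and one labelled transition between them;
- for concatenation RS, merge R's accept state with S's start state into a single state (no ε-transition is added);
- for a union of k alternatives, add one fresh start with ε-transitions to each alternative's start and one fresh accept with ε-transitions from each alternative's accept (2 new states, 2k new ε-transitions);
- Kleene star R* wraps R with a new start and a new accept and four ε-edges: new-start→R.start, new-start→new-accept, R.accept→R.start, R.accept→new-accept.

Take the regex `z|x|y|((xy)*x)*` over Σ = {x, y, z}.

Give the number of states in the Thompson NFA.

By structural recursion:
Each of the 6 symbol leaves contributes a 2-state fragment.
  xy — 3 states
  (xy)* — 5 states
  (xy)*x — 6 states
  ((xy)*x)* — 8 states
  z|x|y|((xy)*x)* — 16 states

16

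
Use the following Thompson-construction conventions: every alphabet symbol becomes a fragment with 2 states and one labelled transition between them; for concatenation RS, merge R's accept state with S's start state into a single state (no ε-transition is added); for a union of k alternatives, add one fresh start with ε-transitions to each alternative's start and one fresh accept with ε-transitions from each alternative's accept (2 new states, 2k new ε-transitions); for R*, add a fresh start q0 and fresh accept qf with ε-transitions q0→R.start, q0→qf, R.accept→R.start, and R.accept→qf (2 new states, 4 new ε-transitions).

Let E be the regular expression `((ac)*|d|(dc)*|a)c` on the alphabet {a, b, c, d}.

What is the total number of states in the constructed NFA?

17

Building bottom-up:
Each of the 7 symbol leaves contributes a 2-state fragment.
  ac — 3 states
  (ac)* — 5 states
  dc — 3 states
  (dc)* — 5 states
  (ac)*|d|(dc)*|a — 16 states
  ((ac)*|d|(dc)*|a)c — 17 states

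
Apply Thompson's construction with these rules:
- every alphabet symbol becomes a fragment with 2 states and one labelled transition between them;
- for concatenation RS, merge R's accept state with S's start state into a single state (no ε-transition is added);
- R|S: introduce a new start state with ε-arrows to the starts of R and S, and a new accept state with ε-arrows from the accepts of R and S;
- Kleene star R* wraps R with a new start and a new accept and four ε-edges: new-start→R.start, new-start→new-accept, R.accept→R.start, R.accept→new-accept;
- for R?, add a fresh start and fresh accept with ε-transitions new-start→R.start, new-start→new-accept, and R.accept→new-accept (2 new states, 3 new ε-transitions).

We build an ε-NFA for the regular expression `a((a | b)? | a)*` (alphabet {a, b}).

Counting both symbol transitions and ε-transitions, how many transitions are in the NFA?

19

Bottom-up over the parse tree:
Each of the 4 symbol leaves contributes 1 transition (1 symbol, 0 ε).
  a | b = 6 transitions (2 symbol, 4 ε)
  (a | b)? = 9 transitions (2 symbol, 7 ε)
  (a | b)? | a = 14 transitions (3 symbol, 11 ε)
  ((a | b)? | a)* = 18 transitions (3 symbol, 15 ε)
  a((a | b)? | a)* = 19 transitions (4 symbol, 15 ε)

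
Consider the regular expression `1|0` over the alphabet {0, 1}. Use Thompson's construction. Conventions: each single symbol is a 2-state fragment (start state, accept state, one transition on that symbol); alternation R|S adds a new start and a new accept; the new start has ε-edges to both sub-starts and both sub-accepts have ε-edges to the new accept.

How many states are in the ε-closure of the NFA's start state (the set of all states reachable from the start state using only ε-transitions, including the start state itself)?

Compute the ε-closure size of each fragment's start state recursively; a symbol fragment's start has no outgoing ε-edge, so its closure is just itself (size 1).
  1|0 : new start ε-reaches every alternative's start; none of them accept ε, so the new accept is not reached: |closure| = 1 + 1 + 1 = 3

3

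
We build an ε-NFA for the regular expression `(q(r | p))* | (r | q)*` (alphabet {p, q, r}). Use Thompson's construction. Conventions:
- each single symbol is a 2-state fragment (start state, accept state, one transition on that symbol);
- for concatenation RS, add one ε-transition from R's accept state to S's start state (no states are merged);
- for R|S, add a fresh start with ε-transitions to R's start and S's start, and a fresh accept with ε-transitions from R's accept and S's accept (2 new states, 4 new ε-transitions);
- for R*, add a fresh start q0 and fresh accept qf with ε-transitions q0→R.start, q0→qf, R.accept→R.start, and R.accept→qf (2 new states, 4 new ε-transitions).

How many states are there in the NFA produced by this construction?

20

Per subexpression:
Each of the 5 symbol leaves contributes a 2-state fragment.
  r | p — 6 states
  q(r | p) — 8 states
  (q(r | p))* — 10 states
  r | q — 6 states
  (r | q)* — 8 states
  (q(r | p))* | (r | q)* — 20 states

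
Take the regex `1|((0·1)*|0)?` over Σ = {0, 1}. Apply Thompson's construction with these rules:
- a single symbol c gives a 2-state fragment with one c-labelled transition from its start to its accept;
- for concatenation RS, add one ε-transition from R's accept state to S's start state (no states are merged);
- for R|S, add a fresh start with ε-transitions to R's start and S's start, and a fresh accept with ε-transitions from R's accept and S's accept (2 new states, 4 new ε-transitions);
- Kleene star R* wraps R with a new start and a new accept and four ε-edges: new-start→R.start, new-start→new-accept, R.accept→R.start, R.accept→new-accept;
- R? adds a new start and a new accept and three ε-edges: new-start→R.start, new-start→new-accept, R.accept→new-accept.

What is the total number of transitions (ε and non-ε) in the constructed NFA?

20

By structural recursion:
Each of the 4 symbol leaves contributes 1 transition (1 symbol, 0 ε).
  0·1 → 3 transitions (2 symbol, 1 ε)
  (0·1)* → 7 transitions (2 symbol, 5 ε)
  (0·1)*|0 → 12 transitions (3 symbol, 9 ε)
  ((0·1)*|0)? → 15 transitions (3 symbol, 12 ε)
  1|((0·1)*|0)? → 20 transitions (4 symbol, 16 ε)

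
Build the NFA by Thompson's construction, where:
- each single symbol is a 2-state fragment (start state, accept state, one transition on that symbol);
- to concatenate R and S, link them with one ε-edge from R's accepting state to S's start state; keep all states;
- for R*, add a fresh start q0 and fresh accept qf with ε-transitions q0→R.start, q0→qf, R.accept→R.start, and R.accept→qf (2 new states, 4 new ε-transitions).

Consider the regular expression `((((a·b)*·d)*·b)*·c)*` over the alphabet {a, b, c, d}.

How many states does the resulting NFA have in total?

Bottom-up over the parse tree:
Each of the 5 symbol leaves contributes a 2-state fragment.
  a·b — 4 states
  (a·b)* — 6 states
  (a·b)*·d — 8 states
  ((a·b)*·d)* — 10 states
  ((a·b)*·d)*·b — 12 states
  (((a·b)*·d)*·b)* — 14 states
  (((a·b)*·d)*·b)*·c — 16 states
  ((((a·b)*·d)*·b)*·c)* — 18 states

18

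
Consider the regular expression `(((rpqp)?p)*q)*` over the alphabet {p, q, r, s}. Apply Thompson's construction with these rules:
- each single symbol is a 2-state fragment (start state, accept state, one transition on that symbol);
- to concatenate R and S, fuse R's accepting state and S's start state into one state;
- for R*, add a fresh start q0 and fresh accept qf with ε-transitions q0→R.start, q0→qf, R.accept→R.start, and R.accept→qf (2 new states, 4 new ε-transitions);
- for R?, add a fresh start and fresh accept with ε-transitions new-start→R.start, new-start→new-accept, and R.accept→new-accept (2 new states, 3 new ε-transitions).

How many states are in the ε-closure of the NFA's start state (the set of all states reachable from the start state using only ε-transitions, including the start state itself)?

Compute the ε-closure size of each fragment's start state recursively; a symbol fragment's start has no outgoing ε-edge, so its closure is just itself (size 1).
  rpqp → C equals the left operand's closure size = 1 (its accept is not ε-reachable, so the closure stops there)
  (rpqp)? → C = 1 (new start) + 1 (body) + 1 (new accept, via ε) = 3
  (rpqp)?p → the left operand accepts ε, so the closure extends into the next operand (the shared merged state is already counted); C = 3 + (1−1) = 3
  ((rpqp)?p)* → the star's fresh start ε-reaches both the body's start and the fresh accept: C = 2 + 3 = 5
  ((rpqp)?p)*q → the left operand accepts ε, so the closure extends into the next operand (the shared merged state is already counted); C = 5 + (1−1) = 5
  (((rpqp)?p)*q)* → C = 1 (new start) + 5 (body) + 1 (new accept) = 7

7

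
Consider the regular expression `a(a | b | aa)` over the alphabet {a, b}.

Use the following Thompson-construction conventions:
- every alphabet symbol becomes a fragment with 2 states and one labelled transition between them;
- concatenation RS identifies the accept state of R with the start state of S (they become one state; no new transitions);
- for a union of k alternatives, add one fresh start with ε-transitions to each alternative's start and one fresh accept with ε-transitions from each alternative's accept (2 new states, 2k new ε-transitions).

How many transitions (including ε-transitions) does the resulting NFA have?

By structural recursion:
Each of the 5 symbol leaves contributes 1 transition (1 symbol, 0 ε).
  aa = 2 transitions (2 symbol, 0 ε)
  a | b | aa = 10 transitions (4 symbol, 6 ε)
  a(a | b | aa) = 11 transitions (5 symbol, 6 ε)

11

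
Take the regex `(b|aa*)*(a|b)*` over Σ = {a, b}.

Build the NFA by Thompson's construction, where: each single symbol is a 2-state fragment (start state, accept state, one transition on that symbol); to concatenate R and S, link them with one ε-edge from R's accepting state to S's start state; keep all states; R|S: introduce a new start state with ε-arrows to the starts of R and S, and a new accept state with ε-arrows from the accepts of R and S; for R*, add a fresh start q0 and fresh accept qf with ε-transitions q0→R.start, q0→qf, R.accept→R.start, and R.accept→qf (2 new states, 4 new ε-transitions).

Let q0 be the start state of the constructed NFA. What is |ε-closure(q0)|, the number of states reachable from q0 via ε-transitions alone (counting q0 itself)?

Let C(F) = |ε-closure(F.start)| within fragment F, and note whether F accepts ε. Symbol fragments have C = 1 and do not accept ε. Then:
  a* — new start has ε-edges to the inner start and to the new accept, so |closure| = 2 + 1 = 3
  aa* — |closure| equals the left operand's closure size = 1 (its accept is not ε-reachable, so the closure stops there)
  b|aa* — |closure| = 1 + 1 + 1 = 3 (the new accept is not ε-reachable since no branch accepts ε)
  (b|aa*)* — the star's fresh start ε-reaches both the body's start and the fresh accept: |closure| = 2 + 3 = 5
  a|b — |closure| = 1 + 1 + 1 = 3 (the new accept is not ε-reachable since no branch accepts ε)
  (a|b)* — |closure| = 1 (new start) + 3 (body) + 1 (new accept) = 5
  (b|aa*)*(a|b)* — |closure| = 5 + 5 = 10 (closure spills across the concat boundary because the left factor accepts ε)

10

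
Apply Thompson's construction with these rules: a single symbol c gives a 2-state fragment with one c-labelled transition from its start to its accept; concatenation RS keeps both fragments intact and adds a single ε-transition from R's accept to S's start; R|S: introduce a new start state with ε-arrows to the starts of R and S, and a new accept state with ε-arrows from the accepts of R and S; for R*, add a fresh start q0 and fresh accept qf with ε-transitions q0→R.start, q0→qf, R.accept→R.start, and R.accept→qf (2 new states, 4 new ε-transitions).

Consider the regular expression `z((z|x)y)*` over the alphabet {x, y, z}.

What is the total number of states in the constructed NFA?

By structural recursion:
Each of the 4 symbol leaves contributes a 2-state fragment.
  z|x : 6 states
  (z|x)y : 8 states
  ((z|x)y)* : 10 states
  z((z|x)y)* : 12 states

12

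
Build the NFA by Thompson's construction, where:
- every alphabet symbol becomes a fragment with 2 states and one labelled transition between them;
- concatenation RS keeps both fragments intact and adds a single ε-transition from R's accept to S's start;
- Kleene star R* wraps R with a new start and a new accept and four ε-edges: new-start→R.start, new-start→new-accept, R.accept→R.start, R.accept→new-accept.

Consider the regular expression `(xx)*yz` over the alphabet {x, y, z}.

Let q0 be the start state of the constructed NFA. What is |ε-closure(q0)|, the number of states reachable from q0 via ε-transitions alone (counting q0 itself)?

Compute the ε-closure size of each fragment's start state recursively; a symbol fragment's start has no outgoing ε-edge, so its closure is just itself (size 1).
  xx — same as the first factor's closure: |ε-closure| = 1
  (xx)* — |ε-closure| = 1 (new start) + 1 (body) + 1 (new accept) = 3
  (xx)*yz — the left operand accepts ε, so the closure extends into the next operand (via the concat ε-link); |ε-closure| = 3 + 1 = 4

4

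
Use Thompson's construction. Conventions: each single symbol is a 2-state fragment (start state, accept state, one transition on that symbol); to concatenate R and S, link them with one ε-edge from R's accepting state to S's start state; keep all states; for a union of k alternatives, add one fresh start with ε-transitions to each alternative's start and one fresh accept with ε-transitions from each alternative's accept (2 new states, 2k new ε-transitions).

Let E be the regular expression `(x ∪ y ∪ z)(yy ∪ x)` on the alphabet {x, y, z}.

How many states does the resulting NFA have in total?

16

Bottom-up over the parse tree:
Each of the 6 symbol leaves contributes a 2-state fragment.
  x ∪ y ∪ z → 8 states
  yy → 4 states
  yy ∪ x → 8 states
  (x ∪ y ∪ z)(yy ∪ x) → 16 states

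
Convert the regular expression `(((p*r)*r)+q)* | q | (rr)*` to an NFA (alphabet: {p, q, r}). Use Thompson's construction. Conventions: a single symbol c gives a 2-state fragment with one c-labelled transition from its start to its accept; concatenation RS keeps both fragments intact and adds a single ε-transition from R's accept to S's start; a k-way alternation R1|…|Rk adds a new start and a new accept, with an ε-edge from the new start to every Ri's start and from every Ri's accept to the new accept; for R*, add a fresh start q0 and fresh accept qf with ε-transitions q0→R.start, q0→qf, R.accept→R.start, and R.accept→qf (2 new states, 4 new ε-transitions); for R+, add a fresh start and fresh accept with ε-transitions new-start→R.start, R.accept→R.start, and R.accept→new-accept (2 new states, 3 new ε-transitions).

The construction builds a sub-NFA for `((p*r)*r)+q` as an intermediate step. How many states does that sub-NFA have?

14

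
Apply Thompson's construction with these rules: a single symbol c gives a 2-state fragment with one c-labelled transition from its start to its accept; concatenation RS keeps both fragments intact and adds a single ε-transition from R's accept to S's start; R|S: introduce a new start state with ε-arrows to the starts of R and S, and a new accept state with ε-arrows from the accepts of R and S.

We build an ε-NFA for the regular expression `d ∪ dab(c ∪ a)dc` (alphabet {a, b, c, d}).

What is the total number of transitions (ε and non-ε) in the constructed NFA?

Bottom-up over the parse tree:
Each of the 8 symbol leaves contributes 1 transition (1 symbol, 0 ε).
  c ∪ a = 6 transitions (2 symbol, 4 ε)
  dab(c ∪ a)dc = 16 transitions (7 symbol, 9 ε)
  d ∪ dab(c ∪ a)dc = 21 transitions (8 symbol, 13 ε)

21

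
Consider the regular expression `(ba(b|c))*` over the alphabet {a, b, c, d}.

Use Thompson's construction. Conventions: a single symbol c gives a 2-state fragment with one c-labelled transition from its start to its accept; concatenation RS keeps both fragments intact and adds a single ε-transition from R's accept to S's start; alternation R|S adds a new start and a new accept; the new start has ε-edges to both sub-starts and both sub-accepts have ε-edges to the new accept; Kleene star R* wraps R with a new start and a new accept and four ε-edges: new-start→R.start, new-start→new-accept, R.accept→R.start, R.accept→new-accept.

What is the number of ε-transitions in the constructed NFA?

10

Recursing over subexpressions:
Each of the 4 symbol leaves contributes 0 ε-transitions.
  b|c — 4 ε-transitions
  ba(b|c) — 6 ε-transitions
  (ba(b|c))* — 10 ε-transitions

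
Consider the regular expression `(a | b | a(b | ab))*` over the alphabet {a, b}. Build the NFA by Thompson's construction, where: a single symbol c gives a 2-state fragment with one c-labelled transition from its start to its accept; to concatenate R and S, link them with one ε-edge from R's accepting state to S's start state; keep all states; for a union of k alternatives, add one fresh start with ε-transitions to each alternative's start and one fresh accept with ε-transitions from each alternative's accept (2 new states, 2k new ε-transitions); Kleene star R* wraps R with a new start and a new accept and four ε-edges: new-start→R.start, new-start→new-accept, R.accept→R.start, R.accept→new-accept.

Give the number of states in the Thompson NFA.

Building bottom-up:
Each of the 6 symbol leaves contributes a 2-state fragment.
  ab : 4 states
  b | ab : 8 states
  a(b | ab) : 10 states
  a | b | a(b | ab) : 16 states
  (a | b | a(b | ab))* : 18 states

18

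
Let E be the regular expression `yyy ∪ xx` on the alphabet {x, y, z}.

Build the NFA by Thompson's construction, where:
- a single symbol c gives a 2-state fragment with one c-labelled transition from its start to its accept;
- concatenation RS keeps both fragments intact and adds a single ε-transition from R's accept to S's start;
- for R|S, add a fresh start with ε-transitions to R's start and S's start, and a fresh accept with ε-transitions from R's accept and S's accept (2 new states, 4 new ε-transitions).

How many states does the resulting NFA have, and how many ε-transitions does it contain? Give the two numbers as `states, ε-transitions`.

12, 7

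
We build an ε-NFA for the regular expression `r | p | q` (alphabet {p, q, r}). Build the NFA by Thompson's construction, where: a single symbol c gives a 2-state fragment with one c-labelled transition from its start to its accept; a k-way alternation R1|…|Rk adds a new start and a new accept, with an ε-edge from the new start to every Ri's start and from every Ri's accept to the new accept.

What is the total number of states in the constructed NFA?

8

Building bottom-up:
Each of the 3 symbol leaves contributes a 2-state fragment.
  r | p | q → 8 states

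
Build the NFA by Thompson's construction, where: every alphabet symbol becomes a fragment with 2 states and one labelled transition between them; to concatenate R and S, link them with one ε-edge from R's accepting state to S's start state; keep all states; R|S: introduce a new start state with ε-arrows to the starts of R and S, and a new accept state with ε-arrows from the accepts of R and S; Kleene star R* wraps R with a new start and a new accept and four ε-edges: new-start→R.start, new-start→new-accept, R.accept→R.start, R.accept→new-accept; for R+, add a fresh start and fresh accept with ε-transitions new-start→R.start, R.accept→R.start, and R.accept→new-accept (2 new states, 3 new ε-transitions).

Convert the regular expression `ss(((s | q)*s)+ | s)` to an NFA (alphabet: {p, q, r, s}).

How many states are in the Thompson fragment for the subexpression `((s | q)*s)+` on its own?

Fragment for `((s | q)*s)+`:
Each of the 3 symbol leaves contributes a 2-state fragment.
  s | q → 6 states
  (s | q)* → 8 states
  (s | q)*s → 10 states
  ((s | q)*s)+ → 12 states

12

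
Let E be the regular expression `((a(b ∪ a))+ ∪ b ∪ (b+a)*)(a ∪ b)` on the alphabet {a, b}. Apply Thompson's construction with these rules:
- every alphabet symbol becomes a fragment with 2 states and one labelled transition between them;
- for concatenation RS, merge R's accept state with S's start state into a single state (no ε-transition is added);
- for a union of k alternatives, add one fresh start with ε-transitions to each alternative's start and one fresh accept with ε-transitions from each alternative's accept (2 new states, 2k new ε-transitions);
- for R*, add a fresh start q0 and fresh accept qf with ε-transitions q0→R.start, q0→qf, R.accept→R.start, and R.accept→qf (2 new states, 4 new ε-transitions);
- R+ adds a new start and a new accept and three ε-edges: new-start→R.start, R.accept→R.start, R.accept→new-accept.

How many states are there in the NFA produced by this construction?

25

Bottom-up over the parse tree:
Each of the 8 symbol leaves contributes a 2-state fragment.
  b ∪ a : 6 states
  a(b ∪ a) : 7 states
  (a(b ∪ a))+ : 9 states
  b+ : 4 states
  b+a : 5 states
  (b+a)* : 7 states
  (a(b ∪ a))+ ∪ b ∪ (b+a)* : 20 states
  a ∪ b : 6 states
  ((a(b ∪ a))+ ∪ b ∪ (b+a)*)(a ∪ b) : 25 states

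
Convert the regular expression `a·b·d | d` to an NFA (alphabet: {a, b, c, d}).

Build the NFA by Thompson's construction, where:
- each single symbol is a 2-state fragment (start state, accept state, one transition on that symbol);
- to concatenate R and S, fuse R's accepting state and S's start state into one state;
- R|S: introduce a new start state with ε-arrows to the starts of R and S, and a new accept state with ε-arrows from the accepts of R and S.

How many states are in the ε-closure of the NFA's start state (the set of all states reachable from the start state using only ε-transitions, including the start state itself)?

3

Let C(F) = |ε-closure(F.start)| within fragment F, and note whether F accepts ε. Symbol fragments have C = 1 and do not accept ε. Then:
  a·b·d — same as the first factor's closure: |closure| = 1
  a·b·d | d — new start ε-reaches every alternative's start; none of them accept ε, so the new accept is not reached: |closure| = 1 + 1 + 1 = 3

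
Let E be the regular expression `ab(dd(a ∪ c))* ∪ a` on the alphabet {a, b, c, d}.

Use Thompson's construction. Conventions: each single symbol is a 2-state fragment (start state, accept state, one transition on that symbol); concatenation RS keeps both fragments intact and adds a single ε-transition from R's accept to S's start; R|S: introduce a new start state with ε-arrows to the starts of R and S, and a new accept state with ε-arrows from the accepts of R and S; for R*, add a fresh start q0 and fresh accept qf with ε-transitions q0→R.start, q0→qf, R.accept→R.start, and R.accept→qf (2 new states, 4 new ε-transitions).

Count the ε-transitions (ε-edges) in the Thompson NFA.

Building bottom-up:
Each of the 7 symbol leaves contributes 0 ε-transitions.
  a ∪ c → 4 ε-transitions
  dd(a ∪ c) → 6 ε-transitions
  (dd(a ∪ c))* → 10 ε-transitions
  ab(dd(a ∪ c))* → 12 ε-transitions
  ab(dd(a ∪ c))* ∪ a → 16 ε-transitions

16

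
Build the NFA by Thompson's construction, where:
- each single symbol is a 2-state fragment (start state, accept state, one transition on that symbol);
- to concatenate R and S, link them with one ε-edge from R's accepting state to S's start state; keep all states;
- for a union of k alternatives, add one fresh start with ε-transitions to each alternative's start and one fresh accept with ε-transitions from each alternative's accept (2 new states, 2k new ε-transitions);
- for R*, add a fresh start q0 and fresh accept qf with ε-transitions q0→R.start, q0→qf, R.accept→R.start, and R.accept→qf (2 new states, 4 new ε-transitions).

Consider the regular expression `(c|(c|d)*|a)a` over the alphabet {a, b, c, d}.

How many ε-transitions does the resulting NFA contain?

Per subexpression:
Each of the 5 symbol leaves contributes 0 ε-transitions.
  c|d : 4 ε-transitions
  (c|d)* : 8 ε-transitions
  c|(c|d)*|a : 14 ε-transitions
  (c|(c|d)*|a)a : 15 ε-transitions

15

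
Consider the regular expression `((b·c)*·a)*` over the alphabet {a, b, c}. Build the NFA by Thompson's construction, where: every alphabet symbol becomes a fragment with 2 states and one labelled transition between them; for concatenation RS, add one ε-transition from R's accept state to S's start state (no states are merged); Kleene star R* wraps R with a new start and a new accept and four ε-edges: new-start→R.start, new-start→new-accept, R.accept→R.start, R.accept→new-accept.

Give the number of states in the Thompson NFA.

10

By structural recursion:
Each of the 3 symbol leaves contributes a 2-state fragment.
  b·c → 4 states
  (b·c)* → 6 states
  (b·c)*·a → 8 states
  ((b·c)*·a)* → 10 states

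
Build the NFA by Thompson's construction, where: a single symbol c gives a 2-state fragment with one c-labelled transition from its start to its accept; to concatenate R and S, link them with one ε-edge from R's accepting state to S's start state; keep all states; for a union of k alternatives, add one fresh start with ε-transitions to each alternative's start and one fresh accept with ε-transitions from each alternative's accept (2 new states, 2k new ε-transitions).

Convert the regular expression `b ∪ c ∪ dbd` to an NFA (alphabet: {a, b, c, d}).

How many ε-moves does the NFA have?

Building bottom-up:
Each of the 5 symbol leaves contributes 0 ε-transitions.
  dbd — 2 ε-transitions
  b ∪ c ∪ dbd — 8 ε-transitions

8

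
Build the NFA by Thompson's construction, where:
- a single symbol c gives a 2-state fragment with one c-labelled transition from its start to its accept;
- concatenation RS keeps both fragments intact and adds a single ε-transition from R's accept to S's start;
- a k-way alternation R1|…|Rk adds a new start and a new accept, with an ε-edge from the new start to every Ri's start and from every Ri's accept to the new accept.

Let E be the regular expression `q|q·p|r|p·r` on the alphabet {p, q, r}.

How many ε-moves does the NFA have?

Recursing over subexpressions:
Each of the 6 symbol leaves contributes 0 ε-transitions.
  q·p : 1 ε-transition
  p·r : 1 ε-transition
  q|q·p|r|p·r : 10 ε-transitions

10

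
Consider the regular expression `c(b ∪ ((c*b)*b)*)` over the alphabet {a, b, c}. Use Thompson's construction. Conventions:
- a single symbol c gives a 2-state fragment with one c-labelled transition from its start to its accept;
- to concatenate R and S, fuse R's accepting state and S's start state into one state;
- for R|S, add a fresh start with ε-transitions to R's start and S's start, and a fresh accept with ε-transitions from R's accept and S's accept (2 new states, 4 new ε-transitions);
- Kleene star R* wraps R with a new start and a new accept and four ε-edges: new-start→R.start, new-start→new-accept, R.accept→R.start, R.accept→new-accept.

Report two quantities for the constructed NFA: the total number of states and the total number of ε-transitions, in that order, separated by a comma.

Recursing over subexpressions:
Each of the 5 symbol leaves contributes 2 states and 0 ε-transitions.
  c* : 4 states, 4 ε-transitions
  c*b : 5 states, 4 ε-transitions
  (c*b)* : 7 states, 8 ε-transitions
  (c*b)*b : 8 states, 8 ε-transitions
  ((c*b)*b)* : 10 states, 12 ε-transitions
  b ∪ ((c*b)*b)* : 14 states, 16 ε-transitions
  c(b ∪ ((c*b)*b)*) : 15 states, 16 ε-transitions

15, 16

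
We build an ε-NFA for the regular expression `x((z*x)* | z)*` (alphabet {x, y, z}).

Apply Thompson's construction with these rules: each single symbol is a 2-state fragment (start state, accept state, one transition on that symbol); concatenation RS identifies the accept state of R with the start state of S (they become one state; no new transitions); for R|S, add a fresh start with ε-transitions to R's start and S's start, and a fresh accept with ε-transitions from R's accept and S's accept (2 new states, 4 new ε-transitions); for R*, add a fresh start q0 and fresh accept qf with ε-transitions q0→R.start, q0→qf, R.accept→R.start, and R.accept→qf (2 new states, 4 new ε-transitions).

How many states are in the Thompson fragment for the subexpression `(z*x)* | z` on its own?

Fragment for `(z*x)* | z`:
Each of the 3 symbol leaves contributes a 2-state fragment.
  z* — 4 states
  z*x — 5 states
  (z*x)* — 7 states
  (z*x)* | z — 11 states

11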